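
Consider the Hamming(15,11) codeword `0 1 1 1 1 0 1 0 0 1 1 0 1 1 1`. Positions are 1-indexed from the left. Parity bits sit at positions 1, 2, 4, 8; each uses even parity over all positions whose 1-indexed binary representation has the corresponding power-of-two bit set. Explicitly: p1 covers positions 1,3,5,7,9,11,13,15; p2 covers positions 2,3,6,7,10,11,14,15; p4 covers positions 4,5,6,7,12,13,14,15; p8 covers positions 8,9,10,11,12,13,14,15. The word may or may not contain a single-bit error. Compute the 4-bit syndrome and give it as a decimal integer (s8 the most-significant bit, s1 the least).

s1: b1⊕b3⊕b5⊕b7⊕b9⊕b11⊕b13⊕b15 = 0⊕1⊕1⊕1⊕0⊕1⊕1⊕1 = 0
s2: b2⊕b3⊕b6⊕b7⊕b10⊕b11⊕b14⊕b15 = 1⊕1⊕0⊕1⊕1⊕1⊕1⊕1 = 1
s4: b4⊕b5⊕b6⊕b7⊕b12⊕b13⊕b14⊕b15 = 1⊕1⊕0⊕1⊕0⊕1⊕1⊕1 = 0
s8: b8⊕b9⊕b10⊕b11⊕b12⊕b13⊕b14⊕b15 = 0⊕0⊕1⊕1⊕0⊕1⊕1⊕1 = 1
Syndrome (s8...s1) = 1010 → position 10.

10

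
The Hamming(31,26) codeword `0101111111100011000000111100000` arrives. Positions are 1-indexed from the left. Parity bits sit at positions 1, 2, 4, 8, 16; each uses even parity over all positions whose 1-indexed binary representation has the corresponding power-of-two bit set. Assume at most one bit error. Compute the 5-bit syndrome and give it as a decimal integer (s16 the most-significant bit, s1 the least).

17

s1: b1⊕b3⊕b5⊕b7⊕b9⊕b11⊕b13⊕b15⊕b17⊕b19⊕b21⊕b23⊕b25⊕b27⊕b29⊕b31 = 0⊕0⊕1⊕1⊕1⊕1⊕0⊕1⊕0⊕0⊕0⊕1⊕1⊕0⊕0⊕0 = 1
s2: b2⊕b3⊕b6⊕b7⊕b10⊕b11⊕b14⊕b15⊕b18⊕b19⊕b22⊕b23⊕b26⊕b27⊕b30⊕b31 = 1⊕0⊕1⊕1⊕1⊕1⊕0⊕1⊕0⊕0⊕0⊕1⊕1⊕0⊕0⊕0 = 0
s4: b4⊕b5⊕b6⊕b7⊕b12⊕b13⊕b14⊕b15⊕b20⊕b21⊕b22⊕b23⊕b28⊕b29⊕b30⊕b31 = 1⊕1⊕1⊕1⊕0⊕0⊕0⊕1⊕0⊕0⊕0⊕1⊕0⊕0⊕0⊕0 = 0
s8: b8⊕b9⊕b10⊕b11⊕b12⊕b13⊕b14⊕b15⊕b24⊕b25⊕b26⊕b27⊕b28⊕b29⊕b30⊕b31 = 1⊕1⊕1⊕1⊕0⊕0⊕0⊕1⊕1⊕1⊕1⊕0⊕0⊕0⊕0⊕0 = 0
s16: b16⊕b17⊕b18⊕b19⊕b20⊕b21⊕b22⊕b23⊕b24⊕b25⊕b26⊕b27⊕b28⊕b29⊕b30⊕b31 = 1⊕0⊕0⊕0⊕0⊕0⊕0⊕1⊕1⊕1⊕1⊕0⊕0⊕0⊕0⊕0 = 1
Syndrome (s16...s1) = 10001 → position 17.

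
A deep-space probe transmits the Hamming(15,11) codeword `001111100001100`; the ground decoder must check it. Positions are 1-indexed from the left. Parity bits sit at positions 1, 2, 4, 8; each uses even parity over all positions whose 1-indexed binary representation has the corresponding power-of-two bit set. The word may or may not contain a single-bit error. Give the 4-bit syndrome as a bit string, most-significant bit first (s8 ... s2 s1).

s1: b1⊕b3⊕b5⊕b7⊕b9⊕b11⊕b13⊕b15 = 0⊕1⊕1⊕1⊕0⊕0⊕1⊕0 = 0
s2: b2⊕b3⊕b6⊕b7⊕b10⊕b11⊕b14⊕b15 = 0⊕1⊕1⊕1⊕0⊕0⊕0⊕0 = 1
s4: b4⊕b5⊕b6⊕b7⊕b12⊕b13⊕b14⊕b15 = 1⊕1⊕1⊕1⊕1⊕1⊕0⊕0 = 0
s8: b8⊕b9⊕b10⊕b11⊕b12⊕b13⊕b14⊕b15 = 0⊕0⊕0⊕0⊕1⊕1⊕0⊕0 = 0
Syndrome (s8...s1) = 0010 → position 2.

0010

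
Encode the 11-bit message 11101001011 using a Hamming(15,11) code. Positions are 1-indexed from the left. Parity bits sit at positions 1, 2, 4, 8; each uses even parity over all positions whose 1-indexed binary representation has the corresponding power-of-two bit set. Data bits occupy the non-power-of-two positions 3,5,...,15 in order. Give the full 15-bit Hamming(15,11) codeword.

001111001001011

Place data bits at non-power-of-two positions: b3=1, b5=1, b6=1, b7=0, b9=1, b10=0, b11=0, b12=1, b13=0, b14=1, b15=1.
p1 = XOR of data positions {3,5,7,9,11,13,15} = 1⊕1⊕0⊕1⊕0⊕0⊕1 = 0
p2 = XOR of data positions {3,6,7,10,11,14,15} = 1⊕1⊕0⊕0⊕0⊕1⊕1 = 0
p4 = XOR of data positions {5,6,7,12,13,14,15} = 1⊕1⊕0⊕1⊕0⊕1⊕1 = 1
p8 = XOR of data positions {9,10,11,12,13,14,15} = 1⊕0⊕0⊕1⊕0⊕1⊕1 = 0
Codeword b1..b15 = 001111001001011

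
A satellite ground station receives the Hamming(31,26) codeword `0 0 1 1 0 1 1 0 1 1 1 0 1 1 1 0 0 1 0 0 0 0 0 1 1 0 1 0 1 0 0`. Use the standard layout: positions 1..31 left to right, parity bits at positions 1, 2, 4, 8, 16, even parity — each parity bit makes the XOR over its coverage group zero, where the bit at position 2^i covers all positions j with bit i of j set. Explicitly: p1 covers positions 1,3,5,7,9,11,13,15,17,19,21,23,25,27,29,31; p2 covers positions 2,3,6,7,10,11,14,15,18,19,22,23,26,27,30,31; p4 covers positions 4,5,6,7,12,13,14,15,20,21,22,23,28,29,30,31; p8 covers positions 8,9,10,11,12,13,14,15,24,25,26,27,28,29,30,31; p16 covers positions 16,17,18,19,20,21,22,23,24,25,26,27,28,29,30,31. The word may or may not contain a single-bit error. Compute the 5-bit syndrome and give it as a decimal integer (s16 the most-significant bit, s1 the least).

23

s1: b1⊕b3⊕b5⊕b7⊕b9⊕b11⊕b13⊕b15⊕b17⊕b19⊕b21⊕b23⊕b25⊕b27⊕b29⊕b31 = 0⊕1⊕0⊕1⊕1⊕1⊕1⊕1⊕0⊕0⊕0⊕0⊕1⊕1⊕1⊕0 = 1
s2: b2⊕b3⊕b6⊕b7⊕b10⊕b11⊕b14⊕b15⊕b18⊕b19⊕b22⊕b23⊕b26⊕b27⊕b30⊕b31 = 0⊕1⊕1⊕1⊕1⊕1⊕1⊕1⊕1⊕0⊕0⊕0⊕0⊕1⊕0⊕0 = 1
s4: b4⊕b5⊕b6⊕b7⊕b12⊕b13⊕b14⊕b15⊕b20⊕b21⊕b22⊕b23⊕b28⊕b29⊕b30⊕b31 = 1⊕0⊕1⊕1⊕0⊕1⊕1⊕1⊕0⊕0⊕0⊕0⊕0⊕1⊕0⊕0 = 1
s8: b8⊕b9⊕b10⊕b11⊕b12⊕b13⊕b14⊕b15⊕b24⊕b25⊕b26⊕b27⊕b28⊕b29⊕b30⊕b31 = 0⊕1⊕1⊕1⊕0⊕1⊕1⊕1⊕1⊕1⊕0⊕1⊕0⊕1⊕0⊕0 = 0
s16: b16⊕b17⊕b18⊕b19⊕b20⊕b21⊕b22⊕b23⊕b24⊕b25⊕b26⊕b27⊕b28⊕b29⊕b30⊕b31 = 0⊕0⊕1⊕0⊕0⊕0⊕0⊕0⊕1⊕1⊕0⊕1⊕0⊕1⊕0⊕0 = 1
Syndrome (s16...s1) = 10111 → position 23.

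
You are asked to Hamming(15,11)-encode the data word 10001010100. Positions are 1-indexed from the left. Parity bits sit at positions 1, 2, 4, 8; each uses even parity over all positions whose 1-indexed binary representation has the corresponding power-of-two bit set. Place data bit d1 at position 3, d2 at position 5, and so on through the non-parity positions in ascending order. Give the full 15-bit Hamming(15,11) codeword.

001100011010100

Place data bits at non-power-of-two positions: b3=1, b5=0, b6=0, b7=0, b9=1, b10=0, b11=1, b12=0, b13=1, b14=0, b15=0.
p1 = XOR of data positions {3,5,7,9,11,13,15} = 1⊕0⊕0⊕1⊕1⊕1⊕0 = 0
p2 = XOR of data positions {3,6,7,10,11,14,15} = 1⊕0⊕0⊕0⊕1⊕0⊕0 = 0
p4 = XOR of data positions {5,6,7,12,13,14,15} = 0⊕0⊕0⊕0⊕1⊕0⊕0 = 1
p8 = XOR of data positions {9,10,11,12,13,14,15} = 1⊕0⊕1⊕0⊕1⊕0⊕0 = 1
Codeword b1..b15 = 001100011010100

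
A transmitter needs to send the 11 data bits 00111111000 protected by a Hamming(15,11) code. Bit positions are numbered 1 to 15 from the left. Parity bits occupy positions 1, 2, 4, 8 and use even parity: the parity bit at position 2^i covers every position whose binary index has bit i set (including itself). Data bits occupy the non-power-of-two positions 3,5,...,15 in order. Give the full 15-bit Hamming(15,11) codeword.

Place data bits at non-power-of-two positions: b3=0, b5=0, b6=1, b7=1, b9=1, b10=1, b11=1, b12=1, b13=0, b14=0, b15=0.
p1 = XOR of data positions {3,5,7,9,11,13,15} = 0⊕0⊕1⊕1⊕1⊕0⊕0 = 1
p2 = XOR of data positions {3,6,7,10,11,14,15} = 0⊕1⊕1⊕1⊕1⊕0⊕0 = 0
p4 = XOR of data positions {5,6,7,12,13,14,15} = 0⊕1⊕1⊕1⊕0⊕0⊕0 = 1
p8 = XOR of data positions {9,10,11,12,13,14,15} = 1⊕1⊕1⊕1⊕0⊕0⊕0 = 0
Codeword b1..b15 = 100101101111000

100101101111000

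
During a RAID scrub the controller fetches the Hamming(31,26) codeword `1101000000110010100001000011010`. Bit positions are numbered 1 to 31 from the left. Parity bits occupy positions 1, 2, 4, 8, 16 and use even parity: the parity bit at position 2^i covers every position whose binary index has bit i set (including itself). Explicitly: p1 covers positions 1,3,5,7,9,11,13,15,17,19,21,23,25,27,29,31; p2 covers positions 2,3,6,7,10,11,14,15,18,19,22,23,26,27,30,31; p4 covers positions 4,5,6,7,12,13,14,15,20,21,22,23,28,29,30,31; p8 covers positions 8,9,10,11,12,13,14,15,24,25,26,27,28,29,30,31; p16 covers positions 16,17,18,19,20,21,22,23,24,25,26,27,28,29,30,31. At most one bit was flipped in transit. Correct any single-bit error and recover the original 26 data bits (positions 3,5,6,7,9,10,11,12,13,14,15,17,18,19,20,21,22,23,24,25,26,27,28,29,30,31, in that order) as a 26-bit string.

00000011001000001000011010

s1: b1⊕b3⊕b5⊕b7⊕b9⊕b11⊕b13⊕b15⊕b17⊕b19⊕b21⊕b23⊕b25⊕b27⊕b29⊕b31 = 1⊕0⊕0⊕0⊕0⊕1⊕0⊕1⊕1⊕0⊕0⊕0⊕0⊕1⊕0⊕0 = 1
s2: b2⊕b3⊕b6⊕b7⊕b10⊕b11⊕b14⊕b15⊕b18⊕b19⊕b22⊕b23⊕b26⊕b27⊕b30⊕b31 = 1⊕0⊕0⊕0⊕0⊕1⊕0⊕1⊕0⊕0⊕1⊕0⊕0⊕1⊕1⊕0 = 0
s4: b4⊕b5⊕b6⊕b7⊕b12⊕b13⊕b14⊕b15⊕b20⊕b21⊕b22⊕b23⊕b28⊕b29⊕b30⊕b31 = 1⊕0⊕0⊕0⊕1⊕0⊕0⊕1⊕0⊕0⊕1⊕0⊕1⊕0⊕1⊕0 = 0
s8: b8⊕b9⊕b10⊕b11⊕b12⊕b13⊕b14⊕b15⊕b24⊕b25⊕b26⊕b27⊕b28⊕b29⊕b30⊕b31 = 0⊕0⊕0⊕1⊕1⊕0⊕0⊕1⊕0⊕0⊕0⊕1⊕1⊕0⊕1⊕0 = 0
s16: b16⊕b17⊕b18⊕b19⊕b20⊕b21⊕b22⊕b23⊕b24⊕b25⊕b26⊕b27⊕b28⊕b29⊕b30⊕b31 = 0⊕1⊕0⊕0⊕0⊕0⊕1⊕0⊕0⊕0⊕0⊕1⊕1⊕0⊕1⊕0 = 1
Syndrome (s16...s1) = 10001 → position 17.
Flip bit 17: corrected codeword = 1101000000110010000001000011010
Data bits at positions 3,5,6,7,9,10,11,12,13,14,15,17,18,19,20,21,22,23,24,25,26,27,28,29,30,31: 00000011001000001000011010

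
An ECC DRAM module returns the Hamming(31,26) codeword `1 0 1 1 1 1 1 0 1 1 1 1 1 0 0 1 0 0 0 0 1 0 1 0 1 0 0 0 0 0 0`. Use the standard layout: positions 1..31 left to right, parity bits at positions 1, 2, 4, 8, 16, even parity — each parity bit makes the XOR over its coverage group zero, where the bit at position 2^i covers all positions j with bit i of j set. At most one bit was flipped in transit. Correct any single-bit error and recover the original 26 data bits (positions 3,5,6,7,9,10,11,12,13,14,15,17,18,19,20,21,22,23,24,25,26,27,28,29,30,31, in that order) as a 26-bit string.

s1: b1⊕b3⊕b5⊕b7⊕b9⊕b11⊕b13⊕b15⊕b17⊕b19⊕b21⊕b23⊕b25⊕b27⊕b29⊕b31 = 1⊕1⊕1⊕1⊕1⊕1⊕1⊕0⊕0⊕0⊕1⊕1⊕1⊕0⊕0⊕0 = 0
s2: b2⊕b3⊕b6⊕b7⊕b10⊕b11⊕b14⊕b15⊕b18⊕b19⊕b22⊕b23⊕b26⊕b27⊕b30⊕b31 = 0⊕1⊕1⊕1⊕1⊕1⊕0⊕0⊕0⊕0⊕0⊕1⊕0⊕0⊕0⊕0 = 0
s4: b4⊕b5⊕b6⊕b7⊕b12⊕b13⊕b14⊕b15⊕b20⊕b21⊕b22⊕b23⊕b28⊕b29⊕b30⊕b31 = 1⊕1⊕1⊕1⊕1⊕1⊕0⊕0⊕0⊕1⊕0⊕1⊕0⊕0⊕0⊕0 = 0
s8: b8⊕b9⊕b10⊕b11⊕b12⊕b13⊕b14⊕b15⊕b24⊕b25⊕b26⊕b27⊕b28⊕b29⊕b30⊕b31 = 0⊕1⊕1⊕1⊕1⊕1⊕0⊕0⊕0⊕1⊕0⊕0⊕0⊕0⊕0⊕0 = 0
s16: b16⊕b17⊕b18⊕b19⊕b20⊕b21⊕b22⊕b23⊕b24⊕b25⊕b26⊕b27⊕b28⊕b29⊕b30⊕b31 = 1⊕0⊕0⊕0⊕0⊕1⊕0⊕1⊕0⊕1⊕0⊕0⊕0⊕0⊕0⊕0 = 0
Syndrome (s16...s1) = 00000 → position 0 (no error).
No correction needed.
Data bits at positions 3,5,6,7,9,10,11,12,13,14,15,17,18,19,20,21,22,23,24,25,26,27,28,29,30,31: 11111111100000010101000000

11111111100000010101000000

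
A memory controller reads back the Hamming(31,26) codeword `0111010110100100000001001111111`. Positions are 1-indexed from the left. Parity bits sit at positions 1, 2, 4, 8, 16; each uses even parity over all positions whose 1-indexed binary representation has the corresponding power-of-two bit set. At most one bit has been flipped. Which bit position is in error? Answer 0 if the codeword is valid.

s1: b1⊕b3⊕b5⊕b7⊕b9⊕b11⊕b13⊕b15⊕b17⊕b19⊕b21⊕b23⊕b25⊕b27⊕b29⊕b31 = 0⊕1⊕0⊕0⊕1⊕1⊕0⊕0⊕0⊕0⊕0⊕0⊕1⊕1⊕1⊕1 = 1
s2: b2⊕b3⊕b6⊕b7⊕b10⊕b11⊕b14⊕b15⊕b18⊕b19⊕b22⊕b23⊕b26⊕b27⊕b30⊕b31 = 1⊕1⊕1⊕0⊕0⊕1⊕1⊕0⊕0⊕0⊕1⊕0⊕1⊕1⊕1⊕1 = 0
s4: b4⊕b5⊕b6⊕b7⊕b12⊕b13⊕b14⊕b15⊕b20⊕b21⊕b22⊕b23⊕b28⊕b29⊕b30⊕b31 = 1⊕0⊕1⊕0⊕0⊕0⊕1⊕0⊕0⊕0⊕1⊕0⊕1⊕1⊕1⊕1 = 0
s8: b8⊕b9⊕b10⊕b11⊕b12⊕b13⊕b14⊕b15⊕b24⊕b25⊕b26⊕b27⊕b28⊕b29⊕b30⊕b31 = 1⊕1⊕0⊕1⊕0⊕0⊕1⊕0⊕0⊕1⊕1⊕1⊕1⊕1⊕1⊕1 = 1
s16: b16⊕b17⊕b18⊕b19⊕b20⊕b21⊕b22⊕b23⊕b24⊕b25⊕b26⊕b27⊕b28⊕b29⊕b30⊕b31 = 0⊕0⊕0⊕0⊕0⊕0⊕1⊕0⊕0⊕1⊕1⊕1⊕1⊕1⊕1⊕1 = 0
Syndrome (s16...s1) = 01001 → position 9.

9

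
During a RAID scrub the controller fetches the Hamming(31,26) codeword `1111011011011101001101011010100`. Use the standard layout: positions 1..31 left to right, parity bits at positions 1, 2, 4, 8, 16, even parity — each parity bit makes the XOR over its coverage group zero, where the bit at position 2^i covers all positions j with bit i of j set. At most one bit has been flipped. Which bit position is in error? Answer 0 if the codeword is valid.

15

s1: b1⊕b3⊕b5⊕b7⊕b9⊕b11⊕b13⊕b15⊕b17⊕b19⊕b21⊕b23⊕b25⊕b27⊕b29⊕b31 = 1⊕1⊕0⊕1⊕1⊕0⊕1⊕0⊕0⊕1⊕0⊕0⊕1⊕1⊕1⊕0 = 1
s2: b2⊕b3⊕b6⊕b7⊕b10⊕b11⊕b14⊕b15⊕b18⊕b19⊕b22⊕b23⊕b26⊕b27⊕b30⊕b31 = 1⊕1⊕1⊕1⊕1⊕0⊕1⊕0⊕0⊕1⊕1⊕0⊕0⊕1⊕0⊕0 = 1
s4: b4⊕b5⊕b6⊕b7⊕b12⊕b13⊕b14⊕b15⊕b20⊕b21⊕b22⊕b23⊕b28⊕b29⊕b30⊕b31 = 1⊕0⊕1⊕1⊕1⊕1⊕1⊕0⊕1⊕0⊕1⊕0⊕0⊕1⊕0⊕0 = 1
s8: b8⊕b9⊕b10⊕b11⊕b12⊕b13⊕b14⊕b15⊕b24⊕b25⊕b26⊕b27⊕b28⊕b29⊕b30⊕b31 = 0⊕1⊕1⊕0⊕1⊕1⊕1⊕0⊕1⊕1⊕0⊕1⊕0⊕1⊕0⊕0 = 1
s16: b16⊕b17⊕b18⊕b19⊕b20⊕b21⊕b22⊕b23⊕b24⊕b25⊕b26⊕b27⊕b28⊕b29⊕b30⊕b31 = 1⊕0⊕0⊕1⊕1⊕0⊕1⊕0⊕1⊕1⊕0⊕1⊕0⊕1⊕0⊕0 = 0
Syndrome (s16...s1) = 01111 → position 15.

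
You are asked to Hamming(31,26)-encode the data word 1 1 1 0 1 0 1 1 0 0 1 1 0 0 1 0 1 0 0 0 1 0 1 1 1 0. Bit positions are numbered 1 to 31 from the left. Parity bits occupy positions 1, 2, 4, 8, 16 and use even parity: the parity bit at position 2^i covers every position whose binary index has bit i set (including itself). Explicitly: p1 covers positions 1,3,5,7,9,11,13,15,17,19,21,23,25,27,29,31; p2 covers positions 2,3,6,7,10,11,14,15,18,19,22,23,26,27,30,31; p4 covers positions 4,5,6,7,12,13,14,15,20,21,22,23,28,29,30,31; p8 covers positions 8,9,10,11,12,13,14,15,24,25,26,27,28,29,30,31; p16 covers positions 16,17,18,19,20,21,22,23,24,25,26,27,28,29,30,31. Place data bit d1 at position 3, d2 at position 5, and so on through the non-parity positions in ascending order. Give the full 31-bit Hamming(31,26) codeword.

1111110010110011100101000101110

Place data bits at non-power-of-two positions: b3=1, b5=1, b6=1, b7=0, b9=1, b10=0, b11=1, b12=1, b13=0, b14=0, b15=1, b17=1, b18=0, b19=0, b20=1, b21=0, b22=1, b23=0, b24=0, b25=0, b26=1, b27=0, b28=1, b29=1, b30=1, b31=0.
p1 = XOR of data positions {3,5,7,9,11,13,15,17,19,21,23,25,27,29,31} = 1⊕1⊕0⊕1⊕1⊕0⊕1⊕1⊕0⊕0⊕0⊕0⊕0⊕1⊕0 = 1
p2 = XOR of data positions {3,6,7,10,11,14,15,18,19,22,23,26,27,30,31} = 1⊕1⊕0⊕0⊕1⊕0⊕1⊕0⊕0⊕1⊕0⊕1⊕0⊕1⊕0 = 1
p4 = XOR of data positions {5,6,7,12,13,14,15,20,21,22,23,28,29,30,31} = 1⊕1⊕0⊕1⊕0⊕0⊕1⊕1⊕0⊕1⊕0⊕1⊕1⊕1⊕0 = 1
p8 = XOR of data positions {9,10,11,12,13,14,15,24,25,26,27,28,29,30,31} = 1⊕0⊕1⊕1⊕0⊕0⊕1⊕0⊕0⊕1⊕0⊕1⊕1⊕1⊕0 = 0
p16 = XOR of data positions {17,18,19,20,21,22,23,24,25,26,27,28,29,30,31} = 1⊕0⊕0⊕1⊕0⊕1⊕0⊕0⊕0⊕1⊕0⊕1⊕1⊕1⊕0 = 1
Codeword b1..b31 = 1111110010110011100101000101110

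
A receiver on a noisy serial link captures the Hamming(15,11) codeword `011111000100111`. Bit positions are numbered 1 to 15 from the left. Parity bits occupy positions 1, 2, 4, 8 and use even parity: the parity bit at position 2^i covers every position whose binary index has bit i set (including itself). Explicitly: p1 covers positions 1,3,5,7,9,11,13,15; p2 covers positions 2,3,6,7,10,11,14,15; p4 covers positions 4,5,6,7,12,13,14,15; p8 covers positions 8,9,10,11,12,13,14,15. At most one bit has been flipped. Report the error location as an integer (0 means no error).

0

s1: b1⊕b3⊕b5⊕b7⊕b9⊕b11⊕b13⊕b15 = 0⊕1⊕1⊕0⊕0⊕0⊕1⊕1 = 0
s2: b2⊕b3⊕b6⊕b7⊕b10⊕b11⊕b14⊕b15 = 1⊕1⊕1⊕0⊕1⊕0⊕1⊕1 = 0
s4: b4⊕b5⊕b6⊕b7⊕b12⊕b13⊕b14⊕b15 = 1⊕1⊕1⊕0⊕0⊕1⊕1⊕1 = 0
s8: b8⊕b9⊕b10⊕b11⊕b12⊕b13⊕b14⊕b15 = 0⊕0⊕1⊕0⊕0⊕1⊕1⊕1 = 0
Syndrome (s8...s1) = 0000 → position 0 (no error).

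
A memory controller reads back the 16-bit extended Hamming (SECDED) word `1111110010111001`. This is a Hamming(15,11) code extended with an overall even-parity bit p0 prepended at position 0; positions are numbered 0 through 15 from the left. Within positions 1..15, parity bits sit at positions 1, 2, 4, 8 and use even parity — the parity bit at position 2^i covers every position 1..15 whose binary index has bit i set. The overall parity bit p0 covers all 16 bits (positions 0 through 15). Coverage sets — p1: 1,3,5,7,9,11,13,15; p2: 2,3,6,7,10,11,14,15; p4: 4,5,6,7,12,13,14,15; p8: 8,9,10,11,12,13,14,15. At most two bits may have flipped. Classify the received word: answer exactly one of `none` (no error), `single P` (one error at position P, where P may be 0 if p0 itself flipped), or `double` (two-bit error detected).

s1: b1⊕b3⊕b5⊕b7⊕b9⊕b11⊕b13⊕b15 = 1⊕1⊕1⊕0⊕0⊕1⊕0⊕1 = 1
s2: b2⊕b3⊕b6⊕b7⊕b10⊕b11⊕b14⊕b15 = 1⊕1⊕0⊕0⊕1⊕1⊕0⊕1 = 1
s4: b4⊕b5⊕b6⊕b7⊕b12⊕b13⊕b14⊕b15 = 1⊕1⊕0⊕0⊕1⊕0⊕0⊕1 = 0
s8: b8⊕b9⊕b10⊕b11⊕b12⊕b13⊕b14⊕b15 = 1⊕0⊕1⊕1⊕1⊕0⊕0⊕1 = 1
Syndrome (s8...s1) = 1011 → position 11.
Overall parity (XOR of all 16 bits, including p0): 1⊕1⊕1⊕1⊕1⊕1⊕0⊕0⊕1⊕0⊕1⊕1⊕1⊕0⊕0⊕1 = 1
Overall=1, syndrome position=11 → single-bit error at position 11.

single 11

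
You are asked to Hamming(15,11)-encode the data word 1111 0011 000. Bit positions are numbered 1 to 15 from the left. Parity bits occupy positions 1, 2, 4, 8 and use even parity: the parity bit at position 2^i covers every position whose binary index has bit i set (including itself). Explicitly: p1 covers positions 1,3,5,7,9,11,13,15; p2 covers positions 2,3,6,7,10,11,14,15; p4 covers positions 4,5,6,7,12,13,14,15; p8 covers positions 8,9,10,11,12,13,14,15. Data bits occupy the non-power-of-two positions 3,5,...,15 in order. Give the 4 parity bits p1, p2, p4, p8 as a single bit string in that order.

Place data bits at non-power-of-two positions: b3=1, b5=1, b6=1, b7=1, b9=0, b10=0, b11=1, b12=1, b13=0, b14=0, b15=0.
p1 = XOR of data positions {3,5,7,9,11,13,15} = 1⊕1⊕1⊕0⊕1⊕0⊕0 = 0
p2 = XOR of data positions {3,6,7,10,11,14,15} = 1⊕1⊕1⊕0⊕1⊕0⊕0 = 0
p4 = XOR of data positions {5,6,7,12,13,14,15} = 1⊕1⊕1⊕1⊕0⊕0⊕0 = 0
p8 = XOR of data positions {9,10,11,12,13,14,15} = 0⊕0⊕1⊕1⊕0⊕0⊕0 = 0
Parity bits p1,p2,p4,p8 = 0000

0000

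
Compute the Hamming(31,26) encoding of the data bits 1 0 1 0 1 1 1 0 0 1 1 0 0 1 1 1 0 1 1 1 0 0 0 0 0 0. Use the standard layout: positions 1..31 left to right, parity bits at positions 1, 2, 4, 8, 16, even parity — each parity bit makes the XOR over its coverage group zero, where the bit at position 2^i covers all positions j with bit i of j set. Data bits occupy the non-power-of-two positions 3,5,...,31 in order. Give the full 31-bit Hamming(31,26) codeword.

0010010111100110001110111000000

Place data bits at non-power-of-two positions: b3=1, b5=0, b6=1, b7=0, b9=1, b10=1, b11=1, b12=0, b13=0, b14=1, b15=1, b17=0, b18=0, b19=1, b20=1, b21=1, b22=0, b23=1, b24=1, b25=1, b26=0, b27=0, b28=0, b29=0, b30=0, b31=0.
p1 = XOR of data positions {3,5,7,9,11,13,15,17,19,21,23,25,27,29,31} = 1⊕0⊕0⊕1⊕1⊕0⊕1⊕0⊕1⊕1⊕1⊕1⊕0⊕0⊕0 = 0
p2 = XOR of data positions {3,6,7,10,11,14,15,18,19,22,23,26,27,30,31} = 1⊕1⊕0⊕1⊕1⊕1⊕1⊕0⊕1⊕0⊕1⊕0⊕0⊕0⊕0 = 0
p4 = XOR of data positions {5,6,7,12,13,14,15,20,21,22,23,28,29,30,31} = 0⊕1⊕0⊕0⊕0⊕1⊕1⊕1⊕1⊕0⊕1⊕0⊕0⊕0⊕0 = 0
p8 = XOR of data positions {9,10,11,12,13,14,15,24,25,26,27,28,29,30,31} = 1⊕1⊕1⊕0⊕0⊕1⊕1⊕1⊕1⊕0⊕0⊕0⊕0⊕0⊕0 = 1
p16 = XOR of data positions {17,18,19,20,21,22,23,24,25,26,27,28,29,30,31} = 0⊕0⊕1⊕1⊕1⊕0⊕1⊕1⊕1⊕0⊕0⊕0⊕0⊕0⊕0 = 0
Codeword b1..b31 = 0010010111100110001110111000000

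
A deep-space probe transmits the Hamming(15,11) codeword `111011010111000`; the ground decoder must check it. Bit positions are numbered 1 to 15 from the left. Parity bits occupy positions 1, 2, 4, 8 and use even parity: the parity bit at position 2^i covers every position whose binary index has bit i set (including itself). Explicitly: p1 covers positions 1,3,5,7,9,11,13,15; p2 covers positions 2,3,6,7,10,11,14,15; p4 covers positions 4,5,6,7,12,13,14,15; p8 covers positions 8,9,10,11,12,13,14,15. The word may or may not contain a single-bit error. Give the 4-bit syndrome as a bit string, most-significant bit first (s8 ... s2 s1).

s1: b1⊕b3⊕b5⊕b7⊕b9⊕b11⊕b13⊕b15 = 1⊕1⊕1⊕0⊕0⊕1⊕0⊕0 = 0
s2: b2⊕b3⊕b6⊕b7⊕b10⊕b11⊕b14⊕b15 = 1⊕1⊕1⊕0⊕1⊕1⊕0⊕0 = 1
s4: b4⊕b5⊕b6⊕b7⊕b12⊕b13⊕b14⊕b15 = 0⊕1⊕1⊕0⊕1⊕0⊕0⊕0 = 1
s8: b8⊕b9⊕b10⊕b11⊕b12⊕b13⊕b14⊕b15 = 1⊕0⊕1⊕1⊕1⊕0⊕0⊕0 = 0
Syndrome (s8...s1) = 0110 → position 6.

0110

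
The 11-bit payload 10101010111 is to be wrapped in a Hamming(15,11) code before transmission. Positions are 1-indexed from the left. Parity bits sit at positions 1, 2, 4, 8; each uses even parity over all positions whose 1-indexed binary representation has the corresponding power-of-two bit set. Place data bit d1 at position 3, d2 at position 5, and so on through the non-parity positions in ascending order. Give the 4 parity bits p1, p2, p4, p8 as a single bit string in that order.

1101

Place data bits at non-power-of-two positions: b3=1, b5=0, b6=1, b7=0, b9=1, b10=0, b11=1, b12=0, b13=1, b14=1, b15=1.
p1 = XOR of data positions {3,5,7,9,11,13,15} = 1⊕0⊕0⊕1⊕1⊕1⊕1 = 1
p2 = XOR of data positions {3,6,7,10,11,14,15} = 1⊕1⊕0⊕0⊕1⊕1⊕1 = 1
p4 = XOR of data positions {5,6,7,12,13,14,15} = 0⊕1⊕0⊕0⊕1⊕1⊕1 = 0
p8 = XOR of data positions {9,10,11,12,13,14,15} = 1⊕0⊕1⊕0⊕1⊕1⊕1 = 1
Parity bits p1,p2,p4,p8 = 1101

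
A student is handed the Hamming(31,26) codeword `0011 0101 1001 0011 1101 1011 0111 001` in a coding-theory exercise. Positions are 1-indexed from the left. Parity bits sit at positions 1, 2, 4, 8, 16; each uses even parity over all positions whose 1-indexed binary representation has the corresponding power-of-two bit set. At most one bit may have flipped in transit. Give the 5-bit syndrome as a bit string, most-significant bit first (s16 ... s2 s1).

11100

s1: b1⊕b3⊕b5⊕b7⊕b9⊕b11⊕b13⊕b15⊕b17⊕b19⊕b21⊕b23⊕b25⊕b27⊕b29⊕b31 = 0⊕1⊕0⊕0⊕1⊕0⊕0⊕1⊕1⊕0⊕1⊕1⊕0⊕1⊕0⊕1 = 0
s2: b2⊕b3⊕b6⊕b7⊕b10⊕b11⊕b14⊕b15⊕b18⊕b19⊕b22⊕b23⊕b26⊕b27⊕b30⊕b31 = 0⊕1⊕1⊕0⊕0⊕0⊕0⊕1⊕1⊕0⊕0⊕1⊕1⊕1⊕0⊕1 = 0
s4: b4⊕b5⊕b6⊕b7⊕b12⊕b13⊕b14⊕b15⊕b20⊕b21⊕b22⊕b23⊕b28⊕b29⊕b30⊕b31 = 1⊕0⊕1⊕0⊕1⊕0⊕0⊕1⊕1⊕1⊕0⊕1⊕1⊕0⊕0⊕1 = 1
s8: b8⊕b9⊕b10⊕b11⊕b12⊕b13⊕b14⊕b15⊕b24⊕b25⊕b26⊕b27⊕b28⊕b29⊕b30⊕b31 = 1⊕1⊕0⊕0⊕1⊕0⊕0⊕1⊕1⊕0⊕1⊕1⊕1⊕0⊕0⊕1 = 1
s16: b16⊕b17⊕b18⊕b19⊕b20⊕b21⊕b22⊕b23⊕b24⊕b25⊕b26⊕b27⊕b28⊕b29⊕b30⊕b31 = 1⊕1⊕1⊕0⊕1⊕1⊕0⊕1⊕1⊕0⊕1⊕1⊕1⊕0⊕0⊕1 = 1
Syndrome (s16...s1) = 11100 → position 28.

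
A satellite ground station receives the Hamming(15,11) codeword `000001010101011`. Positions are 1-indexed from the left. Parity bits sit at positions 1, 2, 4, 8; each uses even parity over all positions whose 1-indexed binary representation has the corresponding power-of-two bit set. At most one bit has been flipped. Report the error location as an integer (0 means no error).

s1: b1⊕b3⊕b5⊕b7⊕b9⊕b11⊕b13⊕b15 = 0⊕0⊕0⊕0⊕0⊕0⊕0⊕1 = 1
s2: b2⊕b3⊕b6⊕b7⊕b10⊕b11⊕b14⊕b15 = 0⊕0⊕1⊕0⊕1⊕0⊕1⊕1 = 0
s4: b4⊕b5⊕b6⊕b7⊕b12⊕b13⊕b14⊕b15 = 0⊕0⊕1⊕0⊕1⊕0⊕1⊕1 = 0
s8: b8⊕b9⊕b10⊕b11⊕b12⊕b13⊕b14⊕b15 = 1⊕0⊕1⊕0⊕1⊕0⊕1⊕1 = 1
Syndrome (s8...s1) = 1001 → position 9.

9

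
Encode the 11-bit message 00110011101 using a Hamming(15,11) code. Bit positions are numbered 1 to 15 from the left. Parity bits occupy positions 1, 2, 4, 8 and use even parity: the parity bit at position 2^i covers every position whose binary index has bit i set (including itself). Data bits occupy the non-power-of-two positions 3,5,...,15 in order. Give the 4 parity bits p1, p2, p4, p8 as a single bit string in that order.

0010

Place data bits at non-power-of-two positions: b3=0, b5=0, b6=1, b7=1, b9=0, b10=0, b11=1, b12=1, b13=1, b14=0, b15=1.
p1 = XOR of data positions {3,5,7,9,11,13,15} = 0⊕0⊕1⊕0⊕1⊕1⊕1 = 0
p2 = XOR of data positions {3,6,7,10,11,14,15} = 0⊕1⊕1⊕0⊕1⊕0⊕1 = 0
p4 = XOR of data positions {5,6,7,12,13,14,15} = 0⊕1⊕1⊕1⊕1⊕0⊕1 = 1
p8 = XOR of data positions {9,10,11,12,13,14,15} = 0⊕0⊕1⊕1⊕1⊕0⊕1 = 0
Parity bits p1,p2,p4,p8 = 0010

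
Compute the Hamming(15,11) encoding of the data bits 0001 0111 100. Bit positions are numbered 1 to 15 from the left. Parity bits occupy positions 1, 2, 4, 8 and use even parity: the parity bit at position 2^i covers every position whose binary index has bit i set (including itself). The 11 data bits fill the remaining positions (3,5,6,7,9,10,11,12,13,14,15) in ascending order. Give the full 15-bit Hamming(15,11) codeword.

Place data bits at non-power-of-two positions: b3=0, b5=0, b6=0, b7=1, b9=0, b10=1, b11=1, b12=1, b13=1, b14=0, b15=0.
p1 = XOR of data positions {3,5,7,9,11,13,15} = 0⊕0⊕1⊕0⊕1⊕1⊕0 = 1
p2 = XOR of data positions {3,6,7,10,11,14,15} = 0⊕0⊕1⊕1⊕1⊕0⊕0 = 1
p4 = XOR of data positions {5,6,7,12,13,14,15} = 0⊕0⊕1⊕1⊕1⊕0⊕0 = 1
p8 = XOR of data positions {9,10,11,12,13,14,15} = 0⊕1⊕1⊕1⊕1⊕0⊕0 = 0
Codeword b1..b15 = 110100100111100

110100100111100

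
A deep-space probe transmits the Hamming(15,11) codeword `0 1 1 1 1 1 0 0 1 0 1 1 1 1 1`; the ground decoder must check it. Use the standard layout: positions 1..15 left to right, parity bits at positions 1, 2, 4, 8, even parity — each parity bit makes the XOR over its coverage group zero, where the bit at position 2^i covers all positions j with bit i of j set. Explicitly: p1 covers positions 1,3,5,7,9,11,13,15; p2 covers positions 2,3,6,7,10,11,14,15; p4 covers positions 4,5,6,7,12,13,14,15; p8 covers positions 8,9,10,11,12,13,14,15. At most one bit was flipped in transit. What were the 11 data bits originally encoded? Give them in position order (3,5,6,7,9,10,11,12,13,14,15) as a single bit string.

11101011111

s1: b1⊕b3⊕b5⊕b7⊕b9⊕b11⊕b13⊕b15 = 0⊕1⊕1⊕0⊕1⊕1⊕1⊕1 = 0
s2: b2⊕b3⊕b6⊕b7⊕b10⊕b11⊕b14⊕b15 = 1⊕1⊕1⊕0⊕0⊕1⊕1⊕1 = 0
s4: b4⊕b5⊕b6⊕b7⊕b12⊕b13⊕b14⊕b15 = 1⊕1⊕1⊕0⊕1⊕1⊕1⊕1 = 1
s8: b8⊕b9⊕b10⊕b11⊕b12⊕b13⊕b14⊕b15 = 0⊕1⊕0⊕1⊕1⊕1⊕1⊕1 = 0
Syndrome (s8...s1) = 0100 → position 4.
Flip bit 4: corrected codeword = 011011001011111
Data bits at positions 3,5,6,7,9,10,11,12,13,14,15: 11101011111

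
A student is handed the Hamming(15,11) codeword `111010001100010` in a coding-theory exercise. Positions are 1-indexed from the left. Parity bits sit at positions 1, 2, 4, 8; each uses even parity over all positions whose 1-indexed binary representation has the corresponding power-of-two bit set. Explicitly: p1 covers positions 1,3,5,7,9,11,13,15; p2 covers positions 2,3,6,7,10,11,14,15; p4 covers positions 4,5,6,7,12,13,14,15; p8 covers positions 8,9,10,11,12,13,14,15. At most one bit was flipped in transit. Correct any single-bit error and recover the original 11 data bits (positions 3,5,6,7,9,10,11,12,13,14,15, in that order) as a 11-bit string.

11001100010

s1: b1⊕b3⊕b5⊕b7⊕b9⊕b11⊕b13⊕b15 = 1⊕1⊕1⊕0⊕1⊕0⊕0⊕0 = 0
s2: b2⊕b3⊕b6⊕b7⊕b10⊕b11⊕b14⊕b15 = 1⊕1⊕0⊕0⊕1⊕0⊕1⊕0 = 0
s4: b4⊕b5⊕b6⊕b7⊕b12⊕b13⊕b14⊕b15 = 0⊕1⊕0⊕0⊕0⊕0⊕1⊕0 = 0
s8: b8⊕b9⊕b10⊕b11⊕b12⊕b13⊕b14⊕b15 = 0⊕1⊕1⊕0⊕0⊕0⊕1⊕0 = 1
Syndrome (s8...s1) = 1000 → position 8.
Flip bit 8: corrected codeword = 111010011100010
Data bits at positions 3,5,6,7,9,10,11,12,13,14,15: 11001100010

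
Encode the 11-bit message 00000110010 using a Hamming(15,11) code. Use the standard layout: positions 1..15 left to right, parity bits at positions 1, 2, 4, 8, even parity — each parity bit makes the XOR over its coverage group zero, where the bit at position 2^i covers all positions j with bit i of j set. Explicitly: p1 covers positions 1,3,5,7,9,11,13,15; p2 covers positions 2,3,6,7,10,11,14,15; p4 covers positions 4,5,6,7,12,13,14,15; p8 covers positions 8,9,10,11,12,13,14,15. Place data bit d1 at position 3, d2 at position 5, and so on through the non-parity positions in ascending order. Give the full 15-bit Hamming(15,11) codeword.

110100010110010

Place data bits at non-power-of-two positions: b3=0, b5=0, b6=0, b7=0, b9=0, b10=1, b11=1, b12=0, b13=0, b14=1, b15=0.
p1 = XOR of data positions {3,5,7,9,11,13,15} = 0⊕0⊕0⊕0⊕1⊕0⊕0 = 1
p2 = XOR of data positions {3,6,7,10,11,14,15} = 0⊕0⊕0⊕1⊕1⊕1⊕0 = 1
p4 = XOR of data positions {5,6,7,12,13,14,15} = 0⊕0⊕0⊕0⊕0⊕1⊕0 = 1
p8 = XOR of data positions {9,10,11,12,13,14,15} = 0⊕1⊕1⊕0⊕0⊕1⊕0 = 1
Codeword b1..b15 = 110100010110010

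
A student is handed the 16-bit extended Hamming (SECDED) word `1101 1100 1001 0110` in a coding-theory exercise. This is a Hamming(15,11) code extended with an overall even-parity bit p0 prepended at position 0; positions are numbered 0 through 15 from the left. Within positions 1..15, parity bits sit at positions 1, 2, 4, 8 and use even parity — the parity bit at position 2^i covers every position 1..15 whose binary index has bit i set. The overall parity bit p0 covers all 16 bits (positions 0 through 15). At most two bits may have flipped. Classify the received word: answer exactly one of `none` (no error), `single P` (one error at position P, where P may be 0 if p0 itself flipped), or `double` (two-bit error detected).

s1: b1⊕b3⊕b5⊕b7⊕b9⊕b11⊕b13⊕b15 = 1⊕1⊕1⊕0⊕0⊕1⊕1⊕0 = 1
s2: b2⊕b3⊕b6⊕b7⊕b10⊕b11⊕b14⊕b15 = 0⊕1⊕0⊕0⊕0⊕1⊕1⊕0 = 1
s4: b4⊕b5⊕b6⊕b7⊕b12⊕b13⊕b14⊕b15 = 1⊕1⊕0⊕0⊕0⊕1⊕1⊕0 = 0
s8: b8⊕b9⊕b10⊕b11⊕b12⊕b13⊕b14⊕b15 = 1⊕0⊕0⊕1⊕0⊕1⊕1⊕0 = 0
Syndrome (s8...s1) = 0011 → position 3.
Overall parity (XOR of all 16 bits, including p0): 1⊕1⊕0⊕1⊕1⊕1⊕0⊕0⊕1⊕0⊕0⊕1⊕0⊕1⊕1⊕0 = 1
Overall=1, syndrome position=3 → single-bit error at position 3.

single 3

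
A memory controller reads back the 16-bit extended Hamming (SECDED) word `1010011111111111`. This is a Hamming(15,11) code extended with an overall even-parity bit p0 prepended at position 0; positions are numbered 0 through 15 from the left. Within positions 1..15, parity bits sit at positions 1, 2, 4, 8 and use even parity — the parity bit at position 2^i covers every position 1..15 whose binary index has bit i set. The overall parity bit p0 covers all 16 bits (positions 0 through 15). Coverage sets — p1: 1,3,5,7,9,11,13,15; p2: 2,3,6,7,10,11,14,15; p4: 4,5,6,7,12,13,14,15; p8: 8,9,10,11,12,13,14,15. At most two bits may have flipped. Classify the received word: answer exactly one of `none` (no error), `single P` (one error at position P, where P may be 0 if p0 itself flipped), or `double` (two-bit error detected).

s1: b1⊕b3⊕b5⊕b7⊕b9⊕b11⊕b13⊕b15 = 0⊕0⊕1⊕1⊕1⊕1⊕1⊕1 = 0
s2: b2⊕b3⊕b6⊕b7⊕b10⊕b11⊕b14⊕b15 = 1⊕0⊕1⊕1⊕1⊕1⊕1⊕1 = 1
s4: b4⊕b5⊕b6⊕b7⊕b12⊕b13⊕b14⊕b15 = 0⊕1⊕1⊕1⊕1⊕1⊕1⊕1 = 1
s8: b8⊕b9⊕b10⊕b11⊕b12⊕b13⊕b14⊕b15 = 1⊕1⊕1⊕1⊕1⊕1⊕1⊕1 = 0
Syndrome (s8...s1) = 0110 → position 6.
Overall parity (XOR of all 16 bits, including p0): 1⊕0⊕1⊕0⊕0⊕1⊕1⊕1⊕1⊕1⊕1⊕1⊕1⊕1⊕1⊕1 = 1
Overall=1, syndrome position=6 → single-bit error at position 6.

single 6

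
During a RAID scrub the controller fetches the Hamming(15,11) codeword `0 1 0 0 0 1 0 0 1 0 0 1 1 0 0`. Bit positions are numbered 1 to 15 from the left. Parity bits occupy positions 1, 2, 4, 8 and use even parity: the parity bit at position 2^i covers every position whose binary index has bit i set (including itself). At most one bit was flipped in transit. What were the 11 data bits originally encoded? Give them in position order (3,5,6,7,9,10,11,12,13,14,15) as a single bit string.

00101000100

s1: b1⊕b3⊕b5⊕b7⊕b9⊕b11⊕b13⊕b15 = 0⊕0⊕0⊕0⊕1⊕0⊕1⊕0 = 0
s2: b2⊕b3⊕b6⊕b7⊕b10⊕b11⊕b14⊕b15 = 1⊕0⊕1⊕0⊕0⊕0⊕0⊕0 = 0
s4: b4⊕b5⊕b6⊕b7⊕b12⊕b13⊕b14⊕b15 = 0⊕0⊕1⊕0⊕1⊕1⊕0⊕0 = 1
s8: b8⊕b9⊕b10⊕b11⊕b12⊕b13⊕b14⊕b15 = 0⊕1⊕0⊕0⊕1⊕1⊕0⊕0 = 1
Syndrome (s8...s1) = 1100 → position 12.
Flip bit 12: corrected codeword = 010001001000100
Data bits at positions 3,5,6,7,9,10,11,12,13,14,15: 00101000100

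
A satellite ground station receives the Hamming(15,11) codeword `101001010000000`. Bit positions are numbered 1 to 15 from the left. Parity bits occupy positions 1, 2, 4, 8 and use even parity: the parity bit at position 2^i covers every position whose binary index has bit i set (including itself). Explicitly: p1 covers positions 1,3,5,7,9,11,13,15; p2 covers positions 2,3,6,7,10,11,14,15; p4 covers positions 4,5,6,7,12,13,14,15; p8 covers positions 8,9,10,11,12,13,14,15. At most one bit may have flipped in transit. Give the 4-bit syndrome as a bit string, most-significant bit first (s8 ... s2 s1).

s1: b1⊕b3⊕b5⊕b7⊕b9⊕b11⊕b13⊕b15 = 1⊕1⊕0⊕0⊕0⊕0⊕0⊕0 = 0
s2: b2⊕b3⊕b6⊕b7⊕b10⊕b11⊕b14⊕b15 = 0⊕1⊕1⊕0⊕0⊕0⊕0⊕0 = 0
s4: b4⊕b5⊕b6⊕b7⊕b12⊕b13⊕b14⊕b15 = 0⊕0⊕1⊕0⊕0⊕0⊕0⊕0 = 1
s8: b8⊕b9⊕b10⊕b11⊕b12⊕b13⊕b14⊕b15 = 1⊕0⊕0⊕0⊕0⊕0⊕0⊕0 = 1
Syndrome (s8...s1) = 1100 → position 12.

1100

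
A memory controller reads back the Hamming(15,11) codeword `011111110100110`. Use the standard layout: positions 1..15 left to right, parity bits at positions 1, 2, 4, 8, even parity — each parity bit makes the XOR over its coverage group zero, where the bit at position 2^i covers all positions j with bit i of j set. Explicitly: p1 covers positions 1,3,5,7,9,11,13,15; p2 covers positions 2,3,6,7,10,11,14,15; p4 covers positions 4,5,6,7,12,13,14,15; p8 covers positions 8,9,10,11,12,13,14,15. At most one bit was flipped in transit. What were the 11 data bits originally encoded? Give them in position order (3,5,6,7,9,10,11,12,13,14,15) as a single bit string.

11110100110

s1: b1⊕b3⊕b5⊕b7⊕b9⊕b11⊕b13⊕b15 = 0⊕1⊕1⊕1⊕0⊕0⊕1⊕0 = 0
s2: b2⊕b3⊕b6⊕b7⊕b10⊕b11⊕b14⊕b15 = 1⊕1⊕1⊕1⊕1⊕0⊕1⊕0 = 0
s4: b4⊕b5⊕b6⊕b7⊕b12⊕b13⊕b14⊕b15 = 1⊕1⊕1⊕1⊕0⊕1⊕1⊕0 = 0
s8: b8⊕b9⊕b10⊕b11⊕b12⊕b13⊕b14⊕b15 = 1⊕0⊕1⊕0⊕0⊕1⊕1⊕0 = 0
Syndrome (s8...s1) = 0000 → position 0 (no error).
No correction needed.
Data bits at positions 3,5,6,7,9,10,11,12,13,14,15: 11110100110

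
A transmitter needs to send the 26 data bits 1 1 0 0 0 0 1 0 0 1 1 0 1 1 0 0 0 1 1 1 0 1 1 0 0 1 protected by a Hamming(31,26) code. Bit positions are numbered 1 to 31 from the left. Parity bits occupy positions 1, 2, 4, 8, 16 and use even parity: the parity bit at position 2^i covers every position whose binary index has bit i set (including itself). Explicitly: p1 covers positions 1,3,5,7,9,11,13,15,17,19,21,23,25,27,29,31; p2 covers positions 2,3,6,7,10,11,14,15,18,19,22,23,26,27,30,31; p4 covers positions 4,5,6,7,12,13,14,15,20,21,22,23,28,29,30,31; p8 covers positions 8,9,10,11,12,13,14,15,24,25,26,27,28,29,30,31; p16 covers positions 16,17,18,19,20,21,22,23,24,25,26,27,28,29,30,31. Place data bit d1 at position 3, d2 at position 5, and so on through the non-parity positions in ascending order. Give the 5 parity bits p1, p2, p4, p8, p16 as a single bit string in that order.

11000

Place data bits at non-power-of-two positions: b3=1, b5=1, b6=0, b7=0, b9=0, b10=0, b11=1, b12=0, b13=0, b14=1, b15=1, b17=0, b18=1, b19=1, b20=0, b21=0, b22=0, b23=1, b24=1, b25=1, b26=0, b27=1, b28=1, b29=0, b30=0, b31=1.
p1 = XOR of data positions {3,5,7,9,11,13,15,17,19,21,23,25,27,29,31} = 1⊕1⊕0⊕0⊕1⊕0⊕1⊕0⊕1⊕0⊕1⊕1⊕1⊕0⊕1 = 1
p2 = XOR of data positions {3,6,7,10,11,14,15,18,19,22,23,26,27,30,31} = 1⊕0⊕0⊕0⊕1⊕1⊕1⊕1⊕1⊕0⊕1⊕0⊕1⊕0⊕1 = 1
p4 = XOR of data positions {5,6,7,12,13,14,15,20,21,22,23,28,29,30,31} = 1⊕0⊕0⊕0⊕0⊕1⊕1⊕0⊕0⊕0⊕1⊕1⊕0⊕0⊕1 = 0
p8 = XOR of data positions {9,10,11,12,13,14,15,24,25,26,27,28,29,30,31} = 0⊕0⊕1⊕0⊕0⊕1⊕1⊕1⊕1⊕0⊕1⊕1⊕0⊕0⊕1 = 0
p16 = XOR of data positions {17,18,19,20,21,22,23,24,25,26,27,28,29,30,31} = 0⊕1⊕1⊕0⊕0⊕0⊕1⊕1⊕1⊕0⊕1⊕1⊕0⊕0⊕1 = 0
Parity bits p1,p2,p4,p8,p16 = 11000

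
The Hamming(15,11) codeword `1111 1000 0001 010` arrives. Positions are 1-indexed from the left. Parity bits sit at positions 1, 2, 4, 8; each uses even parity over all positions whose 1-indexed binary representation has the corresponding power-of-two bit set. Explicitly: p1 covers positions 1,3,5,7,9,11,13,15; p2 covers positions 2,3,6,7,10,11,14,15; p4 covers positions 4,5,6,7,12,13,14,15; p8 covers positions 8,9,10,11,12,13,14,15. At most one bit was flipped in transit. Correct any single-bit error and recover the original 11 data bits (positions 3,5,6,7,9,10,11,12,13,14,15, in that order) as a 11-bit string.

01000001010

s1: b1⊕b3⊕b5⊕b7⊕b9⊕b11⊕b13⊕b15 = 1⊕1⊕1⊕0⊕0⊕0⊕0⊕0 = 1
s2: b2⊕b3⊕b6⊕b7⊕b10⊕b11⊕b14⊕b15 = 1⊕1⊕0⊕0⊕0⊕0⊕1⊕0 = 1
s4: b4⊕b5⊕b6⊕b7⊕b12⊕b13⊕b14⊕b15 = 1⊕1⊕0⊕0⊕1⊕0⊕1⊕0 = 0
s8: b8⊕b9⊕b10⊕b11⊕b12⊕b13⊕b14⊕b15 = 0⊕0⊕0⊕0⊕1⊕0⊕1⊕0 = 0
Syndrome (s8...s1) = 0011 → position 3.
Flip bit 3: corrected codeword = 110110000001010
Data bits at positions 3,5,6,7,9,10,11,12,13,14,15: 01000001010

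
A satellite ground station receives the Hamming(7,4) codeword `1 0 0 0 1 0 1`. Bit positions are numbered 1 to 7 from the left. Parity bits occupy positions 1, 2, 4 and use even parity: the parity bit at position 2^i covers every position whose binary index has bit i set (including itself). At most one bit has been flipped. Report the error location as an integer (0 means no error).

3

s1: b1⊕b3⊕b5⊕b7 = 1⊕0⊕1⊕1 = 1
s2: b2⊕b3⊕b6⊕b7 = 0⊕0⊕0⊕1 = 1
s4: b4⊕b5⊕b6⊕b7 = 0⊕1⊕0⊕1 = 0
Syndrome (s4...s1) = 011 → position 3.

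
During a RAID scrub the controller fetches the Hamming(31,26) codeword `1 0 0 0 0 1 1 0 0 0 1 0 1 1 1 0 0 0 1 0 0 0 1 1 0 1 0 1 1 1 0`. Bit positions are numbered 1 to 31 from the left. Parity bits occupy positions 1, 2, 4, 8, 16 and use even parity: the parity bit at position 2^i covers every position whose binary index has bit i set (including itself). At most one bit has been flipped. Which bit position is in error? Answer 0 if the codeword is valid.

30

s1: b1⊕b3⊕b5⊕b7⊕b9⊕b11⊕b13⊕b15⊕b17⊕b19⊕b21⊕b23⊕b25⊕b27⊕b29⊕b31 = 1⊕0⊕0⊕1⊕0⊕1⊕1⊕1⊕0⊕1⊕0⊕1⊕0⊕0⊕1⊕0 = 0
s2: b2⊕b3⊕b6⊕b7⊕b10⊕b11⊕b14⊕b15⊕b18⊕b19⊕b22⊕b23⊕b26⊕b27⊕b30⊕b31 = 0⊕0⊕1⊕1⊕0⊕1⊕1⊕1⊕0⊕1⊕0⊕1⊕1⊕0⊕1⊕0 = 1
s4: b4⊕b5⊕b6⊕b7⊕b12⊕b13⊕b14⊕b15⊕b20⊕b21⊕b22⊕b23⊕b28⊕b29⊕b30⊕b31 = 0⊕0⊕1⊕1⊕0⊕1⊕1⊕1⊕0⊕0⊕0⊕1⊕1⊕1⊕1⊕0 = 1
s8: b8⊕b9⊕b10⊕b11⊕b12⊕b13⊕b14⊕b15⊕b24⊕b25⊕b26⊕b27⊕b28⊕b29⊕b30⊕b31 = 0⊕0⊕0⊕1⊕0⊕1⊕1⊕1⊕1⊕0⊕1⊕0⊕1⊕1⊕1⊕0 = 1
s16: b16⊕b17⊕b18⊕b19⊕b20⊕b21⊕b22⊕b23⊕b24⊕b25⊕b26⊕b27⊕b28⊕b29⊕b30⊕b31 = 0⊕0⊕0⊕1⊕0⊕0⊕0⊕1⊕1⊕0⊕1⊕0⊕1⊕1⊕1⊕0 = 1
Syndrome (s16...s1) = 11110 → position 30.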